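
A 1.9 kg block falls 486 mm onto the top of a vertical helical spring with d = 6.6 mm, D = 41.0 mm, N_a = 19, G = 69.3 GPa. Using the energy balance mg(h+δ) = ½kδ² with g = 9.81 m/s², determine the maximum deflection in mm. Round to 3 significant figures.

39.5 mm

k = Gd⁴/(8D³N_a) = (69.3×10³)(6.6⁴)/(8·41.0³·19) = 12.552 N/mm
W = mg = 1.9 × 9.81 = 18.639 N
½kδ² − Wδ − Wh = 0 → δ = (W + √(W² + 2kWh))/k
δ = (18.639 + √(347.41 + 227406))/12.552 = (18.639 + 477.24)/12.552 = 39.506 mm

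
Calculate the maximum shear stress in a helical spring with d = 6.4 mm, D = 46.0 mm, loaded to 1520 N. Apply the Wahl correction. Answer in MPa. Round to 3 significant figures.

Spring index C = D/d = 46.0/6.4 = 7.1875
K_W = (4C−1)/(4C−4) + 0.615/C = 27.750/24.750 + 0.0856 = 1.2068
τ₀ = 8FD/(πd³) = 8·1520·46.0/(π·6.4³) = 559360/823.55 = 679.21 MPa
τ_max = K·τ₀ = 1.2068 × 679.21 = 819.65 MPa

820 MPa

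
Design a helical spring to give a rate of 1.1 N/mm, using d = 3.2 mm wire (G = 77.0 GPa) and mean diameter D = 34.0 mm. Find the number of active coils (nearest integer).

23

N_a = Gd⁴/(8D³k) = (77.0×10³ × 3.2⁴)/(8 × 34.0³ × 1.1)
    = 8.07404e+06 / 345875 = 23.34 → 23 coils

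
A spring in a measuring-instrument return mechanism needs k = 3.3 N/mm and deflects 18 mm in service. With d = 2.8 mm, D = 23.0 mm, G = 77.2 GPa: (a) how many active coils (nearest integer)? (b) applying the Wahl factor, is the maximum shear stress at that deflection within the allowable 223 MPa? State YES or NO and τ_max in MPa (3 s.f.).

(a) 15 coils; (b) YES, τ_max = 184 MPa

N_a = Gd⁴/(8D³k) = (77.2×10³)(2.8⁴)/(8·23.0³·3.3) = 14.77 → N_a = 15
Actual rate k = Gd⁴/(8D³·15) = 3.25 N/mm
Working load F = kδ = 3.25·18 = 58.5 N
C = 23.0/2.8 = 8.2143; K_W = (4C−1)/(4C−4)+0.615/C = 1.1788
τ_max = K_W·8FD/(πd³) = 1.1788·156.08 = 183.99 MPa
τ_max ≤ 223 MPa → acceptable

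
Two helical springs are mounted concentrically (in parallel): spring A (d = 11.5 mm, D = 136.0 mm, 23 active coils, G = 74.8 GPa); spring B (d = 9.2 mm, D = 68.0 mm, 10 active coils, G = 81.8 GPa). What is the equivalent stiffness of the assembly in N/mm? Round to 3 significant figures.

26.1 N/mm

k_A = Gd⁴/(8D³N_a) = (74.8×10³)(11.5⁴)/(8·136.0³·23) = 2.8266 N/mm
k_B = Gd⁴/(8D³N_a) = (81.8×10³)(9.2⁴)/(8·68.0³·10) = 23.296 N/mm
Parallel: k_eq = 2.8266 + 23.296 = 26.123 N/mm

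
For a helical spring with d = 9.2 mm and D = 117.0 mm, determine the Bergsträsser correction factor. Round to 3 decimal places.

1.104

C = D/d = 117.0/9.2 = 12.7174
K_B = (4C+2)/(4C−3) = 52.870/47.870 = 1.1045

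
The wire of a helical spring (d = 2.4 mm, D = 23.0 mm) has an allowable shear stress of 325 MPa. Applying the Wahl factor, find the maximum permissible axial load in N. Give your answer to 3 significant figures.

66.6 N

C = D/d = 23.0/2.4 = 9.5833
K_W = (4C−1)/(4C−4) + 0.615/C = 37.333/34.333 + 0.0642 = 1.1516
τ_max = K·8FD/(πd³) → F_max = τ_allow·πd³/(8DK)
F_max = 325·π·2.4³/(8·23.0·1.1516) = 14115/211.89 = 66.614 N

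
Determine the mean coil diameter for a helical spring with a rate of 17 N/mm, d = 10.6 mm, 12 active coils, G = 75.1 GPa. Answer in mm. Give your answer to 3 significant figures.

83.4 mm

D = (Gd⁴/(8N_a·k))^(1/3) = (75.1×10³·10.6⁴/(8·12·17))^(1/3)
  = (580956)^(1/3) = 83.4413 mm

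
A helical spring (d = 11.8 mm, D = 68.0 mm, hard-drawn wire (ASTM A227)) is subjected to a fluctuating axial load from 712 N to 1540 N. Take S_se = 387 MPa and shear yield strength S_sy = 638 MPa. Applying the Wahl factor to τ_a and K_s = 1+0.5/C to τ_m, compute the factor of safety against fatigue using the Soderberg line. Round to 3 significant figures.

C = D/d = 68.0/11.8 = 5.7627; K_W = (4C−1)/(4C−4)+0.615/C = 1.2642; K_s = 1+0.5/C = 1.0868
F_a = (F_max−F_min)/2 = 414 N; F_m = (F_max+F_min)/2 = 1126 N
τ_a = K_W·8F_aD/(πd³) = 1.2642 × 43.632 = 55.159 MPa
τ_m = K_s·8F_mD/(πd³) = 1.0868 × 118.67 = 128.97 MPa
Soderberg: 1/n_f = τ_a/S_se + τ_m/S_sy = 55.159/387 + 128.97/638 = 0.14253 + 0.20214 = 0.34467
n_f = 1/0.34467 = 2.901

2.90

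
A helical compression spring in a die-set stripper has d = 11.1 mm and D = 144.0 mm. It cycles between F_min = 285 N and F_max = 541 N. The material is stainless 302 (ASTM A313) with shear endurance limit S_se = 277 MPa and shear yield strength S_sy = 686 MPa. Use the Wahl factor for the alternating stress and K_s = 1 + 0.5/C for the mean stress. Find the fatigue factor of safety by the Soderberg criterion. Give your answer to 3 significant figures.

C = D/d = 144.0/11.1 = 12.9730; K_W = (4C−1)/(4C−4)+0.615/C = 1.1100; K_s = 1+0.5/C = 1.0385
F_a = (F_max−F_min)/2 = 128 N; F_m = (F_max+F_min)/2 = 413 N
τ_a = K_W·8F_aD/(πd³) = 1.1100 × 34.32 = 38.097 MPa
τ_m = K_s·8F_mD/(πd³) = 1.0385 × 110.73 = 115 MPa
Soderberg: 1/n_f = τ_a/S_se + τ_m/S_sy = 38.097/277 + 115/686 = 0.13753 + 0.16764 = 0.30517
n_f = 1/0.30517 = 3.277

3.28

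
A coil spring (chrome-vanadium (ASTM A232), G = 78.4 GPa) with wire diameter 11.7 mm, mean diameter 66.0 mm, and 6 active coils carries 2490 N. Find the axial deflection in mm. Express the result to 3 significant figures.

k = Gd⁴/(8D³N_a) = (78.4×10³)(11.7⁴)/(8·66.0³·6) = 106.46 N/mm
δ = F/k = 2490 / 106.46 = 23.389 mm

23.4 mm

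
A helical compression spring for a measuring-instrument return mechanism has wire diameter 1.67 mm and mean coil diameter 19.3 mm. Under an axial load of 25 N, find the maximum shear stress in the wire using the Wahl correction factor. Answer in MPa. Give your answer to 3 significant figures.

297 MPa

Spring index C = D/d = 19.3/1.67 = 11.5569
K_W = (4C−1)/(4C−4) + 0.615/C = 45.228/42.228 + 0.0532 = 1.1243
τ₀ = 8FD/(πd³) = 8·25·19.3/(π·1.67³) = 3860/14.632 = 263.81 MPa
τ_max = K·τ₀ = 1.1243 × 263.81 = 296.59 MPa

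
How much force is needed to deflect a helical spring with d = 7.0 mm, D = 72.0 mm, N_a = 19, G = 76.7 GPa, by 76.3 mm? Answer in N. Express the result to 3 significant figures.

k = Gd⁴/(8D³N_a) = (76.7×10³)(7.0⁴)/(8·72.0³·19) = 3.246 N/mm
F = k·δ = 3.246 × 76.3 = 247.67 N

248 N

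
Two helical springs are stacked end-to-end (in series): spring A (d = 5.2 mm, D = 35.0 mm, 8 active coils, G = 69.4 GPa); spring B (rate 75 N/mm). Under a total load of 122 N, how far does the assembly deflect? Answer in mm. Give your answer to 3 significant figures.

8.22 mm

k_A = Gd⁴/(8D³N_a) = (69.4×10³)(5.2⁴)/(8·35.0³·8) = 18.492 N/mm
Series: 1/k_eq = 1/18.492 + 1/75 = 0.06741; k_eq = 14.835 N/mm
δ = F/k_eq = 122/14.835 = 8.224 mm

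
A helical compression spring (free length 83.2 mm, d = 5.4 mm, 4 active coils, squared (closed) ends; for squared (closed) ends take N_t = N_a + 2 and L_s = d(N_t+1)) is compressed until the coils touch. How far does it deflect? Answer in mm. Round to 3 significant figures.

45.4 mm

N_t = 6; L_s = 5.4·7 = 37.8 mm
δ_solid = L₀ − L_s = 83.2 − 37.8 = 45.4 mm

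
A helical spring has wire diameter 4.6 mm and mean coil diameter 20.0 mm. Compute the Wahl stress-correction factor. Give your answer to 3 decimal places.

1.365

C = D/d = 20.0/4.6 = 4.3478
K_W = (4C−1)/(4C−4) + 0.615/C = 16.391/13.391 + 0.1414 = 1.3655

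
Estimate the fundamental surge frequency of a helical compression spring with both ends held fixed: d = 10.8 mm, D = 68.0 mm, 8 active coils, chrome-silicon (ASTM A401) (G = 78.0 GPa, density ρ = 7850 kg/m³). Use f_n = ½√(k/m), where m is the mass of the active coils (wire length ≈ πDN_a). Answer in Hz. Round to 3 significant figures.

k = Gd⁴/(8D³N_a) = (78.0×10³)(10.8⁴)/(8·68.0³·8) = 52.733 N/mm = 52733 N/m
Wire length L = πDN_a = π·68.0·8 = 1709 mm
m = ρ·(πd²/4)·L = 7850 × 91.609×10⁻⁶ m² × 1.709 m = 1.229 kg
f_n = ½√(k/m) = 0.5·√(52733/1.229) = 0.5·√(42907) = 103.57 Hz

104 Hz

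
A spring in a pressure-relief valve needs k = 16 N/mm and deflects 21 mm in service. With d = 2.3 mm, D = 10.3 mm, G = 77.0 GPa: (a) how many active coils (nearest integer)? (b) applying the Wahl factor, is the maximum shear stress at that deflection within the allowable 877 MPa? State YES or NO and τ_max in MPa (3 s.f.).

N_a = Gd⁴/(8D³k) = (77.0×10³)(2.3⁴)/(8·10.3³·16) = 15.41 → N_a = 15
Actual rate k = Gd⁴/(8D³·15) = 16.433 N/mm
Working load F = kδ = 16.433·21 = 345.09 N
C = 10.3/2.3 = 4.4783; K_W = (4C−1)/(4C−4)+0.615/C = 1.3530
τ_max = K_W·8FD/(πd³) = 1.3530·743.91 = 1006.5 MPa
τ_max > 877 MPa → exceeds allowable

(a) 15 coils; (b) NO, τ_max = 1010 MPa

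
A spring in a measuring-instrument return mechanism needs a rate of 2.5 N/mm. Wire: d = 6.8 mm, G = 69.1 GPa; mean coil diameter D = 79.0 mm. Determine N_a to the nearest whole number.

N_a = Gd⁴/(8D³k) = (69.1×10³ × 6.8⁴)/(8 × 79.0³ × 2.5)
    = 1.47745e+08 / 9.86078e+06 = 14.98 → 15 coils

15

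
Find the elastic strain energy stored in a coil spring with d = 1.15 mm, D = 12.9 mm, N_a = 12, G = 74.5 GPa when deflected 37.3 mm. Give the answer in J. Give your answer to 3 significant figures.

0.440 J

k = Gd⁴/(8D³N_a) = (74.5×10³)(1.15⁴)/(8·12.9³·12) = 0.63228 N/mm
U = ½kδ² = 0.5 × 0.63228 × 37.3² = 439.84 N·mm = 0.43984 J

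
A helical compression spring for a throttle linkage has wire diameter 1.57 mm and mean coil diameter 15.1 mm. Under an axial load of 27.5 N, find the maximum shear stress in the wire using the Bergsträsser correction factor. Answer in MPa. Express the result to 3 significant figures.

Spring index C = D/d = 15.1/1.57 = 9.6178
K_B = (4C+2)/(4C−3) = 40.471/35.471 = 1.1410
τ₀ = 8FD/(πd³) = 8·27.5·15.1/(π·1.57³) = 3322/12.158 = 273.24 MPa
τ_max = K·τ₀ = 1.1410 × 273.24 = 311.76 MPa

312 MPa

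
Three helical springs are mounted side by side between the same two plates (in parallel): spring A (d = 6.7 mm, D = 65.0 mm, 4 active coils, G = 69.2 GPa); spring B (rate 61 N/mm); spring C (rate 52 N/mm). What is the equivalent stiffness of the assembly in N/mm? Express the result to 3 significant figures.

k_A = Gd⁴/(8D³N_a) = (69.2×10³)(6.7⁴)/(8·65.0³·4) = 15.868 N/mm
Parallel: k_eq = 15.868 + 61 + 52 = 128.87 N/mm

129 N/mm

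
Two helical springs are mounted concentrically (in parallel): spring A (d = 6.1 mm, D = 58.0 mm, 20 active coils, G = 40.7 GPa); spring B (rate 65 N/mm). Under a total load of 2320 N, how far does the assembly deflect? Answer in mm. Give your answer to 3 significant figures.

k_A = Gd⁴/(8D³N_a) = (40.7×10³)(6.1⁴)/(8·58.0³·20) = 1.8051 N/mm
Parallel: k_eq = 1.8051 + 65 = 66.805 N/mm
δ = F/k_eq = 2320/66.805 = 34.728 mm

34.7 mm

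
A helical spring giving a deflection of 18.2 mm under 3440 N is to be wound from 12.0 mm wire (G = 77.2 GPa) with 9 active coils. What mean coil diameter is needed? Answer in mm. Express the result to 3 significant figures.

49.0 mm

Required rate k = F/δ = 3440/18.2 = 189.01 N/mm
D = (Gd⁴/(8N_a·k))^(1/3) = (77.2×10³·12.0⁴/(8·9·189.01))^(1/3)
  = (117631)^(1/3) = 48.9975 mm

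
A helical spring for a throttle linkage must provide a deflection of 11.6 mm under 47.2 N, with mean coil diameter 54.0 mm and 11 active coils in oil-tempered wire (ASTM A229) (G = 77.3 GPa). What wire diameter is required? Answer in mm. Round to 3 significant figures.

5.20 mm

Required rate k = F/δ = 47.2/11.6 = 4.069 N/mm
d = (8D³N_a·k / G)^(1/4) = (8·54.0³·11·4.069 / (77.3×10³))^0.25
  = (729.4)^0.25 = 5.1969 mm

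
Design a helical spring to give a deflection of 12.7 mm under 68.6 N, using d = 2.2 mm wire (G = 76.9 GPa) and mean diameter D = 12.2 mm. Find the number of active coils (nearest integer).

23

Required rate k = F/δ = 68.6/12.7 = 5.4016 N/mm
N_a = Gd⁴/(8D³k) = (76.9×10³ × 2.2⁴)/(8 × 12.2³ × 5.4016)
    = 1.80143e+06 / 78467.5 = 22.96 → 23 coils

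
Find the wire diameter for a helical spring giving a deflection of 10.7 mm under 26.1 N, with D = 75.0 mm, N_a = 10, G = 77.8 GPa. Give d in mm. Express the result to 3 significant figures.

5.70 mm

Required rate k = F/δ = 26.1/10.7 = 2.4393 N/mm
d = (8D³N_a·k / G)^(1/4) = (8·75.0³·10·2.4393 / (77.8×10³))^0.25
  = (1058.2)^0.25 = 5.7035 mm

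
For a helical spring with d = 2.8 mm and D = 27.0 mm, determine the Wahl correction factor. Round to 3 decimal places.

1.151

C = D/d = 27.0/2.8 = 9.6429
K_W = (4C−1)/(4C−4) + 0.615/C = 37.571/34.571 + 0.0638 = 1.1506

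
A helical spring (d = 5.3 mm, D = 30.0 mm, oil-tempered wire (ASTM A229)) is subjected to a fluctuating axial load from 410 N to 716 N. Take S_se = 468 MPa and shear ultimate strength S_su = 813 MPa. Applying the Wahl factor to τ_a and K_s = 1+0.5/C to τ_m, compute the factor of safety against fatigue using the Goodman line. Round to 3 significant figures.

1.67

C = D/d = 30.0/5.3 = 5.6604; K_W = (4C−1)/(4C−4)+0.615/C = 1.2696; K_s = 1+0.5/C = 1.0883
F_a = (F_max−F_min)/2 = 153 N; F_m = (F_max+F_min)/2 = 563 N
τ_a = K_W·8F_aD/(πd³) = 1.2696 × 78.51 = 99.675 MPa
τ_m = K_s·8F_mD/(πd³) = 1.0883 × 288.9 = 314.42 MPa
Goodman: 1/n_f = τ_a/S_se + τ_m/S_su = 99.675/468 + 314.42/813 = 0.21298 + 0.38674 = 0.59972
n_f = 1/0.59972 = 1.667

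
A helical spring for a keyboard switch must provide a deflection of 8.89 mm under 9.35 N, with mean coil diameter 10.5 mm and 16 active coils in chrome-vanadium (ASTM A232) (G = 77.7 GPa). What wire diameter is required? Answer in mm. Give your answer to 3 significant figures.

Required rate k = F/δ = 9.35/8.89 = 1.0517 N/mm
d = (8D³N_a·k / G)^(1/4) = (8·10.5³·16·1.0517 / (77.7×10³))^0.25
  = (2.0057)^0.25 = 1.1901 mm

1.19 mm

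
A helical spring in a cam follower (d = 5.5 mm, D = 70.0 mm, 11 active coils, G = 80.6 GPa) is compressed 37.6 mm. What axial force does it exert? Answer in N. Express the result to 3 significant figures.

91.9 N

k = Gd⁴/(8D³N_a) = (80.6×10³)(5.5⁴)/(8·70.0³·11) = 2.4435 N/mm
F = k·δ = 2.4435 × 37.6 = 91.875 N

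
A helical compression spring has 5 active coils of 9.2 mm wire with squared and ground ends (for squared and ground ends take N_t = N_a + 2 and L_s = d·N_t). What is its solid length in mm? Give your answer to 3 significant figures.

64.4 mm

squared and ground ends: N_t = N_a + 2 = 5 + 2 = 7
L_s = d·N_t = 9.2 × 7 = 64.4 mm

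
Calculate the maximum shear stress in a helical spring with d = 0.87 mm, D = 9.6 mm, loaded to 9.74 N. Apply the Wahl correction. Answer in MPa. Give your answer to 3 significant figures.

409 MPa

Spring index C = D/d = 9.6/0.87 = 11.0345
K_W = (4C−1)/(4C−4) + 0.615/C = 43.138/40.138 + 0.0557 = 1.1305
τ₀ = 8FD/(πd³) = 8·9.74·9.6/(π·0.87³) = 748.032/2.0687 = 361.59 MPa
τ_max = K·τ₀ = 1.1305 × 361.59 = 408.77 MPa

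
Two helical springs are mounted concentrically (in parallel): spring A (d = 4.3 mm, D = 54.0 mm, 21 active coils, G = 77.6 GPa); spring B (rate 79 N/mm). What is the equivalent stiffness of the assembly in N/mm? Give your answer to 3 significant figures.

80.0 N/mm

k_A = Gd⁴/(8D³N_a) = (77.6×10³)(4.3⁴)/(8·54.0³·21) = 1.0029 N/mm
Parallel: k_eq = 1.0029 + 79 = 80.003 N/mm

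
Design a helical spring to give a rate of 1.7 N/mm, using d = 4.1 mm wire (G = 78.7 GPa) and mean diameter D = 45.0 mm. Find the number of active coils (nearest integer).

N_a = Gd⁴/(8D³k) = (78.7×10³ × 4.1⁴)/(8 × 45.0³ × 1.7)
    = 2.22387e+07 / 1.2393e+06 = 17.94 → 18 coils

18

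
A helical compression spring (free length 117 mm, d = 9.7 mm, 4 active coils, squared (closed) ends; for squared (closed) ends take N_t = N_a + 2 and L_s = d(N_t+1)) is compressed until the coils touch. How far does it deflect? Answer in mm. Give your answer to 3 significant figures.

N_t = 6; L_s = 9.7·7 = 67.9 mm
δ_solid = L₀ − L_s = 117 − 67.9 = 49.1 mm

49.1 mm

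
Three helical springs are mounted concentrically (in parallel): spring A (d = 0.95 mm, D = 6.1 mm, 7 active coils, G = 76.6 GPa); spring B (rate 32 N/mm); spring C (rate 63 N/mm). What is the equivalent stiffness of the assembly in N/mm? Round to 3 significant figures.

99.9 N/mm

k_A = Gd⁴/(8D³N_a) = (76.6×10³)(0.95⁴)/(8·6.1³·7) = 4.9085 N/mm
Parallel: k_eq = 4.9085 + 32 + 63 = 99.908 N/mm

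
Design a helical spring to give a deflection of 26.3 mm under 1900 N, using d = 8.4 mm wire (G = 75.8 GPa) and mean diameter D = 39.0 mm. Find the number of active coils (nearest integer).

11

Required rate k = F/δ = 1900/26.3 = 72.243 N/mm
N_a = Gd⁴/(8D³k) = (75.8×10³ × 8.4⁴)/(8 × 39.0³ × 72.243)
    = 3.77386e+08 / 3.42832e+07 = 11.01 → 11 coils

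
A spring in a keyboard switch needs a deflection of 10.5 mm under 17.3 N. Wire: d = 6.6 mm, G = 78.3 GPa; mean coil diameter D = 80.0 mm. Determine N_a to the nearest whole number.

22

Required rate k = F/δ = 17.3/10.5 = 1.6476 N/mm
N_a = Gd⁴/(8D³k) = (78.3×10³ × 6.6⁴)/(8 × 80.0³ × 1.6476)
    = 1.48572e+08 / 6.74865e+06 = 22.02 → 22 coils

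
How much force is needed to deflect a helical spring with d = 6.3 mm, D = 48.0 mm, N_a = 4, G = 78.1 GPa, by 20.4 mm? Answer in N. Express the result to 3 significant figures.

k = Gd⁴/(8D³N_a) = (78.1×10³)(6.3⁴)/(8·48.0³·4) = 34.765 N/mm
F = k·δ = 34.765 × 20.4 = 709.2 N

709 N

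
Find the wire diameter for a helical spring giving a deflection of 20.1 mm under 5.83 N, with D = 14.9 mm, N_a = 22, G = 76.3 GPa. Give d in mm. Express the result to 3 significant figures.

Required rate k = F/δ = 5.83/20.1 = 0.29005 N/mm
d = (8D³N_a·k / G)^(1/4) = (8·14.9³·22·0.29005 / (76.3×10³))^0.25
  = (2.2132)^0.25 = 1.2197 mm

1.22 mm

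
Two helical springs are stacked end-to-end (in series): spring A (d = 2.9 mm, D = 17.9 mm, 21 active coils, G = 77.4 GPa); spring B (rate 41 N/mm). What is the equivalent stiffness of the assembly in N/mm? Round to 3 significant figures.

k_A = Gd⁴/(8D³N_a) = (77.4×10³)(2.9⁴)/(8·17.9³·21) = 5.6815 N/mm
Series: 1/k_eq = 1/5.6815 + 1/41 = 0.2004; k_eq = 4.99 N/mm

4.99 N/mm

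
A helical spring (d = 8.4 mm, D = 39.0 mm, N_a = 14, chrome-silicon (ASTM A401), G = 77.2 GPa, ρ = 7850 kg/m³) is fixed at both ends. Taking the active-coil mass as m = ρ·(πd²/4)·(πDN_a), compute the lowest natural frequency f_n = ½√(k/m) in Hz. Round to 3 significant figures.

k = Gd⁴/(8D³N_a) = (77.2×10³)(8.4⁴)/(8·39.0³·14) = 57.853 N/mm = 57853 N/m
Wire length L = πDN_a = π·39.0·14 = 1715.3 mm
m = ρ·(πd²/4)·L = 7850 × 55.418×10⁻⁶ m² × 1.7153 m = 0.74621 kg
f_n = ½√(k/m) = 0.5·√(57853/0.74621) = 0.5·√(77529) = 139.22 Hz

139 Hz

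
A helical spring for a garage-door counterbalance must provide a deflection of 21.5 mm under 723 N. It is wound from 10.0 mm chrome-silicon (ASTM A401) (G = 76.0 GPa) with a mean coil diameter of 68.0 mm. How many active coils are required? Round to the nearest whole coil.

Required rate k = F/δ = 723/21.5 = 33.628 N/mm
N_a = Gd⁴/(8D³k) = (76.0×10³ × 10.0⁴)/(8 × 68.0³ × 33.628)
    = 7.6e+08 / 8.45895e+07 = 8.985 → 9 coils

9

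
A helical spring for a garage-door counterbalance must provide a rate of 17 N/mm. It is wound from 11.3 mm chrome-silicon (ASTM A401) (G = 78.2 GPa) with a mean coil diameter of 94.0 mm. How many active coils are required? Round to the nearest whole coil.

N_a = Gd⁴/(8D³k) = (78.2×10³ × 11.3⁴)/(8 × 94.0³ × 17)
    = 1.27503e+09 / 1.12959e+08 = 11.29 → 11 coils

11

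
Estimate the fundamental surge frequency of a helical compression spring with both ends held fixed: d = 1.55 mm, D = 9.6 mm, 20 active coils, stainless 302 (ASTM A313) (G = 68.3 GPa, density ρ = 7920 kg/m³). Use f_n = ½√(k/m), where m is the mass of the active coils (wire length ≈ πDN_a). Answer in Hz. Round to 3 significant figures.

278 Hz

k = Gd⁴/(8D³N_a) = (68.3×10³)(1.55⁴)/(8·9.6³·20) = 2.7849 N/mm = 2784.9 N/m
Wire length L = πDN_a = π·9.6·20 = 603.19 mm
m = ρ·(πd²/4)·L = 7920 × 1.8869×10⁻⁶ m² × 0.60319 m = 0.0090142 kg
f_n = ½√(k/m) = 0.5·√(2784.9/0.0090142) = 0.5·√(3.0895e+05) = 277.92 Hz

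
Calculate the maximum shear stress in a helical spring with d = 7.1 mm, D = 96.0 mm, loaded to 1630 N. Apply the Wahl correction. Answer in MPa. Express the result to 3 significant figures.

Spring index C = D/d = 96.0/7.1 = 13.5211
K_W = (4C−1)/(4C−4) + 0.615/C = 53.085/50.085 + 0.0455 = 1.1054
τ₀ = 8FD/(πd³) = 8·1630·96.0/(π·7.1³) = 1.25184e+06/1124.4 = 1113.3 MPa
τ_max = K·τ₀ = 1.1054 × 1113.3 = 1230.7 MPa

1230 MPa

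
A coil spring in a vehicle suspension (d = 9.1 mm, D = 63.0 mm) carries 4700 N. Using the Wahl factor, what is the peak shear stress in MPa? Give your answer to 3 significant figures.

Spring index C = D/d = 63.0/9.1 = 6.9231
K_W = (4C−1)/(4C−4) + 0.615/C = 26.692/23.692 + 0.0888 = 1.2155
τ₀ = 8FD/(πd³) = 8·4700·63.0/(π·9.1³) = 2.3688e+06/2367.4 = 1000.6 MPa
τ_max = K·τ₀ = 1.2155 × 1000.6 = 1216.2 MPa

1220 MPa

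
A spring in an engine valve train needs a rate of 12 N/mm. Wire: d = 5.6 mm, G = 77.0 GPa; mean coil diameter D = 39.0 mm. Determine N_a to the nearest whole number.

13

N_a = Gd⁴/(8D³k) = (77.0×10³ × 5.6⁴)/(8 × 39.0³ × 12)
    = 7.57256e+07 / 5.69462e+06 = 13.3 → 13 coils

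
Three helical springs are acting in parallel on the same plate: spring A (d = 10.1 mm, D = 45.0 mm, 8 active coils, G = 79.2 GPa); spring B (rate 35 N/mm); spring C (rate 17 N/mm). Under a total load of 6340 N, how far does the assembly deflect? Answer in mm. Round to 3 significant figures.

32.8 mm

k_A = Gd⁴/(8D³N_a) = (79.2×10³)(10.1⁴)/(8·45.0³·8) = 141.32 N/mm
Parallel: k_eq = 141.32 + 35 + 17 = 193.32 N/mm
δ = F/k_eq = 6340/193.32 = 32.796 mm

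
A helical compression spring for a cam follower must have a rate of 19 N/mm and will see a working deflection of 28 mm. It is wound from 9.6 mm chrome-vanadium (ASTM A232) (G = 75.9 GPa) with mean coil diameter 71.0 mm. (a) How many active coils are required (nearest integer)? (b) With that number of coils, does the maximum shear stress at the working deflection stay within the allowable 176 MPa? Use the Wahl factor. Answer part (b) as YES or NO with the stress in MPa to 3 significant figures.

N_a = Gd⁴/(8D³k) = (75.9×10³)(9.6⁴)/(8·71.0³·19) = 11.85 → N_a = 12
Actual rate k = Gd⁴/(8D³·12) = 18.762 N/mm
Working load F = kδ = 18.762·28 = 525.34 N
C = 71.0/9.6 = 7.3958; K_W = (4C−1)/(4C−4)+0.615/C = 1.2004
τ_max = K_W·8FD/(πd³) = 1.2004·107.36 = 128.87 MPa
τ_max ≤ 176 MPa → acceptable

(a) 12 coils; (b) YES, τ_max = 129 MPa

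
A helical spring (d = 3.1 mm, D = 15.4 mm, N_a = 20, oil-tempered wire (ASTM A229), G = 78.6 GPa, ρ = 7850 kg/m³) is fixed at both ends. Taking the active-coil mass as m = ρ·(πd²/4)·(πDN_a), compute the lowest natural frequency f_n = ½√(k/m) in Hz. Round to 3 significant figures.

233 Hz

k = Gd⁴/(8D³N_a) = (78.6×10³)(3.1⁴)/(8·15.4³·20) = 12.422 N/mm = 12422 N/m
Wire length L = πDN_a = π·15.4·20 = 967.61 mm
m = ρ·(πd²/4)·L = 7850 × 7.5477×10⁻⁶ m² × 0.96761 m = 0.05733 kg
f_n = ½√(k/m) = 0.5·√(12422/0.05733) = 0.5·√(2.1667e+05) = 232.74 Hz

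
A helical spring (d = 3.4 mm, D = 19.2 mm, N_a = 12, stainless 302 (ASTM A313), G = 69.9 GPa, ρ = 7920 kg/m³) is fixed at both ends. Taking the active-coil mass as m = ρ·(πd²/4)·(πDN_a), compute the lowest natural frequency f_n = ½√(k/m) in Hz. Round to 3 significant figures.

k = Gd⁴/(8D³N_a) = (69.9×10³)(3.4⁴)/(8·19.2³·12) = 13.747 N/mm = 13747 N/m
Wire length L = πDN_a = π·19.2·12 = 723.82 mm
m = ρ·(πd²/4)·L = 7920 × 9.0792×10⁻⁶ m² × 0.72382 m = 0.052048 kg
f_n = ½√(k/m) = 0.5·√(13747/0.052048) = 0.5·√(2.6413e+05) = 256.97 Hz

257 Hz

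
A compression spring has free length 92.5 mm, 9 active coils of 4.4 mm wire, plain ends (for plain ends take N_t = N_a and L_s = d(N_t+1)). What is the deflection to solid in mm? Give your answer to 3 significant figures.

N_t = 9; L_s = 4.4·10 = 44 mm
δ_solid = L₀ − L_s = 92.5 − 44 = 48.5 mm

48.5 mm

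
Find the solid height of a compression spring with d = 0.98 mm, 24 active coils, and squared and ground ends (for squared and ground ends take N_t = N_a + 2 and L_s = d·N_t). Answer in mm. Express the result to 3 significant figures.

25.5 mm

squared and ground ends: N_t = N_a + 2 = 24 + 2 = 26
L_s = d·N_t = 0.98 × 26 = 25.48 mm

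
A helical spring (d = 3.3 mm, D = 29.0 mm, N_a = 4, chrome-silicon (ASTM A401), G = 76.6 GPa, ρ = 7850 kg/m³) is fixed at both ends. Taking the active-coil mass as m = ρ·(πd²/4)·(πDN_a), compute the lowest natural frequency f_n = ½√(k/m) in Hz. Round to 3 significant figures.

k = Gd⁴/(8D³N_a) = (76.6×10³)(3.3⁴)/(8·29.0³·4) = 11.64 N/mm = 11640 N/m
Wire length L = πDN_a = π·29.0·4 = 364.42 mm
m = ρ·(πd²/4)·L = 7850 × 8.553×10⁻⁶ m² × 0.36442 m = 0.024468 kg
f_n = ½√(k/m) = 0.5·√(11640/0.024468) = 0.5·√(4.7571e+05) = 344.86 Hz

345 Hz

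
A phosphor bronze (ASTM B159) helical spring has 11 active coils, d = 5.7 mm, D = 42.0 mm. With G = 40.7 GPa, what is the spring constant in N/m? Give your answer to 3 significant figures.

6590 N/m

k = Gd⁴/(8D³N_a) = (40.7×10³ × 5.7⁴) / (8 × 42.0³ × 11)
  = 4.29629e+07 / 6.51974e+06 = 6.5897 N/mm = 6589.7 N/m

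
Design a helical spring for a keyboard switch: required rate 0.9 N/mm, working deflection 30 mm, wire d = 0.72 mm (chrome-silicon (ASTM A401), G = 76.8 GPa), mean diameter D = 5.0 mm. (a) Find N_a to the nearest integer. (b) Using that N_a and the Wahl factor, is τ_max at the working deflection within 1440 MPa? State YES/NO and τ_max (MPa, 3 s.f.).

N_a = Gd⁴/(8D³k) = (76.8×10³)(0.72⁴)/(8·5.0³·0.9) = 22.93 → N_a = 23
Actual rate k = Gd⁴/(8D³·23) = 0.89735 N/mm
Working load F = kδ = 0.89735·30 = 26.921 N
C = 5.0/0.72 = 6.9444; K_W = (4C−1)/(4C−4)+0.615/C = 1.2147
τ_max = K_W·8FD/(πd³) = 1.2147·918.33 = 1115.5 MPa
τ_max ≤ 1440 MPa → acceptable

(a) 23 coils; (b) YES, τ_max = 1120 MPa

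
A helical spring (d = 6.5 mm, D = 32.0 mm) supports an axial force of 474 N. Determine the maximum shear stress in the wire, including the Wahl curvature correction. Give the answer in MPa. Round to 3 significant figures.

Spring index C = D/d = 32.0/6.5 = 4.9231
K_W = (4C−1)/(4C−4) + 0.615/C = 18.692/15.692 + 0.1249 = 1.3161
τ₀ = 8FD/(πd³) = 8·474·32.0/(π·6.5³) = 121344/862.76 = 140.65 MPa
τ_max = K·τ₀ = 1.3161 × 140.65 = 185.1 MPa

185 MPa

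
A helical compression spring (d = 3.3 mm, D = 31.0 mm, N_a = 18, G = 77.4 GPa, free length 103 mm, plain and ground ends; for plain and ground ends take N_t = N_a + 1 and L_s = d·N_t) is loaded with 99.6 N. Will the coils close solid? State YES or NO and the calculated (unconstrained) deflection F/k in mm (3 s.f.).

k = Gd⁴/(8D³N_a) = (77.4×10³)(3.3⁴)/(8·31.0³·18) = 2.1397 N/mm
N_t = 19; L_s = 3.3·19 = 62.7 mm; δ_solid = L₀ − L_s = 103 − 62.7 = 40.3 mm
δ = F/k = 99.6/2.1397 = 46.549 mm
δ ≥ δ_solid → spring goes solid

YES, δ = 46.5 mm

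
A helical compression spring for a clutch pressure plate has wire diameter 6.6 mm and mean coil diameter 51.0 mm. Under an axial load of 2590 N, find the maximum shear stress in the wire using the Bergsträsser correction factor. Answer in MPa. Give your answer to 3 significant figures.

Spring index C = D/d = 51.0/6.6 = 7.7273
K_B = (4C+2)/(4C−3) = 32.909/27.909 = 1.1792
τ₀ = 8FD/(πd³) = 8·2590·51.0/(π·6.6³) = 1.05672e+06/903.2 = 1170 MPa
τ_max = K·τ₀ = 1.1792 × 1170 = 1379.6 MPa

1380 MPa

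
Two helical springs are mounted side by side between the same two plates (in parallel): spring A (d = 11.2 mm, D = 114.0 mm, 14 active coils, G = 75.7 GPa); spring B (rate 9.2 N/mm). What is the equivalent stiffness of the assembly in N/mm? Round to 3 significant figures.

k_A = Gd⁴/(8D³N_a) = (75.7×10³)(11.2⁴)/(8·114.0³·14) = 7.1785 N/mm
Parallel: k_eq = 7.1785 + 9.2 = 16.379 N/mm

16.4 N/mm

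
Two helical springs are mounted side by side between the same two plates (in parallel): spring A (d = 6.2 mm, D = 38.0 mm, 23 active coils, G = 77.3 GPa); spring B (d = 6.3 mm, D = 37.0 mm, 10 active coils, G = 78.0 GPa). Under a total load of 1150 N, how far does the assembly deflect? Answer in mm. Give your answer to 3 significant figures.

27.6 mm

k_A = Gd⁴/(8D³N_a) = (77.3×10³)(6.2⁴)/(8·38.0³·23) = 11.313 N/mm
k_B = Gd⁴/(8D³N_a) = (78.0×10³)(6.3⁴)/(8·37.0³·10) = 30.322 N/mm
Parallel: k_eq = 11.313 + 30.322 = 41.635 N/mm
δ = F/k_eq = 1150/41.635 = 27.621 mm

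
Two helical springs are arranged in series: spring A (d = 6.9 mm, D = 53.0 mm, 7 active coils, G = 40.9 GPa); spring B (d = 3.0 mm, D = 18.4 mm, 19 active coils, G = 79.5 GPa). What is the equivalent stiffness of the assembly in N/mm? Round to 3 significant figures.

k_A = Gd⁴/(8D³N_a) = (40.9×10³)(6.9⁴)/(8·53.0³·7) = 11.12 N/mm
k_B = Gd⁴/(8D³N_a) = (79.5×10³)(3.0⁴)/(8·18.4³·19) = 6.8007 N/mm
Series: 1/k_eq = 1/11.12 + 1/6.8007 = 0.23697; k_eq = 4.2199 N/mm

4.22 N/mm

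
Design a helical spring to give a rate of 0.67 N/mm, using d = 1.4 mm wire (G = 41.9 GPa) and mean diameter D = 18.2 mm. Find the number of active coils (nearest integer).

5

N_a = Gd⁴/(8D³k) = (41.9×10³ × 1.4⁴)/(8 × 18.2³ × 0.67)
    = 160963 / 32313.1 = 4.981 → 5 coils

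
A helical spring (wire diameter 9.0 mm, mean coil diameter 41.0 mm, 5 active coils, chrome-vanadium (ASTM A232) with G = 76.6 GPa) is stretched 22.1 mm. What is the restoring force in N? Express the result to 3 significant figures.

4030 N

k = Gd⁴/(8D³N_a) = (76.6×10³)(9.0⁴)/(8·41.0³·5) = 182.3 N/mm
F = k·δ = 182.3 × 22.1 = 4028.8 N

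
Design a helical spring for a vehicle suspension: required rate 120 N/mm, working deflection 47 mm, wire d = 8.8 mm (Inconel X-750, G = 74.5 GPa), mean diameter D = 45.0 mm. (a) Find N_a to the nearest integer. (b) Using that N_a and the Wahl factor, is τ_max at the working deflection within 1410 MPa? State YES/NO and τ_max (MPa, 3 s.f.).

N_a = Gd⁴/(8D³k) = (74.5×10³)(8.8⁴)/(8·45.0³·120) = 5.107 → N_a = 5
Actual rate k = Gd⁴/(8D³·5) = 122.57 N/mm
Working load F = kδ = 122.57·47 = 5760.9 N
C = 45.0/8.8 = 5.1136; K_W = (4C−1)/(4C−4)+0.615/C = 1.3026
τ_max = K_W·8FD/(πd³) = 1.3026·968.71 = 1261.8 MPa
τ_max ≤ 1410 MPa → acceptable

(a) 5 coils; (b) YES, τ_max = 1260 MPa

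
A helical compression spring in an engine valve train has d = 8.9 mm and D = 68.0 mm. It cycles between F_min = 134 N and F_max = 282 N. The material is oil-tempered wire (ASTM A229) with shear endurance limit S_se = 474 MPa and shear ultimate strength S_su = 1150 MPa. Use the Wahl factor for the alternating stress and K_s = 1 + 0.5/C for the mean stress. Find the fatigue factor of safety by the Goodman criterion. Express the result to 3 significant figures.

C = D/d = 68.0/8.9 = 7.6404; K_W = (4C−1)/(4C−4)+0.615/C = 1.1934; K_s = 1+0.5/C = 1.0654
F_a = (F_max−F_min)/2 = 74 N; F_m = (F_max+F_min)/2 = 208 N
τ_a = K_W·8F_aD/(πd³) = 1.1934 × 18.177 = 21.693 MPa
τ_m = K_s·8F_mD/(πd³) = 1.0654 × 51.091 = 54.434 MPa
Goodman: 1/n_f = τ_a/S_se + τ_m/S_su = 21.693/474 + 54.434/1150 = 0.04576 + 0.04733 = 0.093099
n_f = 1/0.093099 = 10.74

10.7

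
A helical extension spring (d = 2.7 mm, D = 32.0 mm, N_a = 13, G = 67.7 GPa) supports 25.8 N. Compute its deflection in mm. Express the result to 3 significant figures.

24.4 mm

k = Gd⁴/(8D³N_a) = (67.7×10³)(2.7⁴)/(8·32.0³·13) = 1.0557 N/mm
δ = F/k = 25.8 / 1.0557 = 24.438 mm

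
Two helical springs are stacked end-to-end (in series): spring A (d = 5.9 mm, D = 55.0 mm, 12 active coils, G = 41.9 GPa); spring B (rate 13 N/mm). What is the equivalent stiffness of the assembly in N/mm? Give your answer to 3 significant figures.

k_A = Gd⁴/(8D³N_a) = (41.9×10³)(5.9⁴)/(8·55.0³·12) = 3.1788 N/mm
Series: 1/k_eq = 1/3.1788 + 1/13 = 0.39151; k_eq = 2.5542 N/mm

2.55 N/mm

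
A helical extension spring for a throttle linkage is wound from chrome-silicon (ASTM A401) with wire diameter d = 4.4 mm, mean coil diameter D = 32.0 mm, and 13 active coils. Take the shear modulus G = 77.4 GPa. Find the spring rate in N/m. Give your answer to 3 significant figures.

k = Gd⁴/(8D³N_a) = (77.4×10³ × 4.4⁴) / (8 × 32.0³ × 13)
  = 2.90103e+07 / 3.40787e+06 = 8.5127 N/mm = 8512.7 N/m

8510 N/m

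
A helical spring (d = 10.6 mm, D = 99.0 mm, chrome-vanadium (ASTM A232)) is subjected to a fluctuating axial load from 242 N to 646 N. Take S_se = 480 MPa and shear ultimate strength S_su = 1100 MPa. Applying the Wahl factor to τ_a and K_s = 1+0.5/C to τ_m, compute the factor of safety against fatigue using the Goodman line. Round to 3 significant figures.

5.18

C = D/d = 99.0/10.6 = 9.3396; K_W = (4C−1)/(4C−4)+0.615/C = 1.1558; K_s = 1+0.5/C = 1.0535
F_a = (F_max−F_min)/2 = 202 N; F_m = (F_max+F_min)/2 = 444 N
τ_a = K_W·8F_aD/(πd³) = 1.1558 × 42.757 = 49.418 MPa
τ_m = K_s·8F_mD/(πd³) = 1.0535 × 93.981 = 99.012 MPa
Goodman: 1/n_f = τ_a/S_se + τ_m/S_su = 49.418/480 + 99.012/1100 = 0.10295 + 0.09001 = 0.19297
n_f = 1/0.19297 = 5.182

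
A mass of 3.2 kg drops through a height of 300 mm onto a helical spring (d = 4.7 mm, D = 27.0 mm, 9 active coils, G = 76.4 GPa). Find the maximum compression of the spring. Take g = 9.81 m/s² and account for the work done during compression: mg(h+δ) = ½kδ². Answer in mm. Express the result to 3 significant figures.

k = Gd⁴/(8D³N_a) = (76.4×10³)(4.7⁴)/(8·27.0³·9) = 26.306 N/mm
W = mg = 3.2 × 9.81 = 31.392 N
½kδ² − Wδ − Wh = 0 → δ = (W + √(W² + 2kWh))/k
δ = (31.392 + √(985.46 + 495486))/26.306 = (31.392 + 704.61)/26.306 = 27.978 mm

28.0 mm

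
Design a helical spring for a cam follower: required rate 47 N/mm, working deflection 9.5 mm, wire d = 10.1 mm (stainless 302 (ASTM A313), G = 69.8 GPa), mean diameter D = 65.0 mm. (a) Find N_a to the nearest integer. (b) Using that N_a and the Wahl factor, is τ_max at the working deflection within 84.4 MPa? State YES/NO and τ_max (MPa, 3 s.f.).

(a) 7 coils; (b) NO, τ_max = 88.9 MPa

N_a = Gd⁴/(8D³k) = (69.8×10³)(10.1⁴)/(8·65.0³·47) = 7.034 → N_a = 7
Actual rate k = Gd⁴/(8D³·7) = 47.229 N/mm
Working load F = kδ = 47.229·9.5 = 448.68 N
C = 65.0/10.1 = 6.4356; K_W = (4C−1)/(4C−4)+0.615/C = 1.2335
τ_max = K_W·8FD/(πd³) = 1.2335·72.082 = 88.916 MPa
τ_max > 84.4 MPa → exceeds allowable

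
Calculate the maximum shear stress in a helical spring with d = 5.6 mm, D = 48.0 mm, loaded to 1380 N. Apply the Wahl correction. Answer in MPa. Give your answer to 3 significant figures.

Spring index C = D/d = 48.0/5.6 = 8.5714
K_W = (4C−1)/(4C−4) + 0.615/C = 33.286/30.286 + 0.0717 = 1.1708
τ₀ = 8FD/(πd³) = 8·1380·48.0/(π·5.6³) = 529920/551.71 = 960.5 MPa
τ_max = K·τ₀ = 1.1708 × 960.5 = 1124.6 MPa

1120 MPa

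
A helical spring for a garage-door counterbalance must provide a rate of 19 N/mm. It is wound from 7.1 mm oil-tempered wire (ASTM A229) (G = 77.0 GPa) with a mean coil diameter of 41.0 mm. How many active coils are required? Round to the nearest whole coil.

N_a = Gd⁴/(8D³k) = (77.0×10³ × 7.1⁴)/(8 × 41.0³ × 19)
    = 1.9567e+08 / 1.0476e+07 = 18.68 → 19 coils

19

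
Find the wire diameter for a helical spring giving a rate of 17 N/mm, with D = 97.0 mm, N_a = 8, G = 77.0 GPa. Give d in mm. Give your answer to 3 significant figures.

10.7 mm

d = (8D³N_a·k / G)^(1/4) = (8·97.0³·8·17 / (77.0×10³))^0.25
  = (12896)^0.25 = 10.6565 mm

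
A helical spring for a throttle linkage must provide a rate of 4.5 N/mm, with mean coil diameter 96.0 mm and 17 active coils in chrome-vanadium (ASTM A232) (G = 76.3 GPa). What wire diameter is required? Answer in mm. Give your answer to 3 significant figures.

9.18 mm

d = (8D³N_a·k / G)^(1/4) = (8·96.0³·17·4.5 / (76.3×10³))^0.25
  = (7096.4)^0.25 = 9.1783 mm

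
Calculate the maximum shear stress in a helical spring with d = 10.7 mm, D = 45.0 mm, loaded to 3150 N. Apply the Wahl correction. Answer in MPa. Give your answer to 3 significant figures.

Spring index C = D/d = 45.0/10.7 = 4.2056
K_W = (4C−1)/(4C−4) + 0.615/C = 15.822/12.822 + 0.1462 = 1.3802
τ₀ = 8FD/(πd³) = 8·3150·45.0/(π·10.7³) = 1.134e+06/3848.6 = 294.65 MPa
τ_max = K·τ₀ = 1.3802 × 294.65 = 406.68 MPa

407 MPa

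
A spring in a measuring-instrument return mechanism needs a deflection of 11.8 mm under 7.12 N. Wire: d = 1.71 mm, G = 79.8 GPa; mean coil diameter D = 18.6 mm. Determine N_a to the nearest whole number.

22

Required rate k = F/δ = 7.12/11.8 = 0.60339 N/mm
N_a = Gd⁴/(8D³k) = (79.8×10³ × 1.71⁴)/(8 × 18.6³ × 0.60339)
    = 682319 / 31061.8 = 21.97 → 22 coils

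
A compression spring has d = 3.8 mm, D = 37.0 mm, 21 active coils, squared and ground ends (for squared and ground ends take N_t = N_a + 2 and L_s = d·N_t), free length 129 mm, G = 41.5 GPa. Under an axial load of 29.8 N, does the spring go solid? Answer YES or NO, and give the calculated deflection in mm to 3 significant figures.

NO, δ = 29.3 mm

k = Gd⁴/(8D³N_a) = (41.5×10³)(3.8⁴)/(8·37.0³·21) = 1.0169 N/mm
N_t = 23; L_s = 3.8·23 = 87.4 mm; δ_solid = L₀ − L_s = 129 − 87.4 = 41.6 mm
δ = F/k = 29.8/1.0169 = 29.305 mm
δ < δ_solid → spring does not go solid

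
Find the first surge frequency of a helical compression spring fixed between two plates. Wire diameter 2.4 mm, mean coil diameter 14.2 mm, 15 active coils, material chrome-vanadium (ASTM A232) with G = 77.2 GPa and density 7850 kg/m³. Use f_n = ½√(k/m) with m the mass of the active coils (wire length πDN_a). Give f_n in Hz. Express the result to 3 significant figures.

k = Gd⁴/(8D³N_a) = (77.2×10³)(2.4⁴)/(8·14.2³·15) = 7.4545 N/mm = 7454.5 N/m
Wire length L = πDN_a = π·14.2·15 = 669.16 mm
m = ρ·(πd²/4)·L = 7850 × 4.5239×10⁻⁶ m² × 0.66916 m = 0.023764 kg
f_n = ½√(k/m) = 0.5·√(7454.5/0.023764) = 0.5·√(3.1369e+05) = 280.04 Hz

280 Hz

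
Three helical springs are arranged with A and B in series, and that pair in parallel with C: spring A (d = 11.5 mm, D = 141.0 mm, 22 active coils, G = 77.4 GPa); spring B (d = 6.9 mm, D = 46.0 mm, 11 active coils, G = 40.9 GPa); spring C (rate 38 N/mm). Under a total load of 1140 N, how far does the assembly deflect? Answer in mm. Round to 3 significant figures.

k_A = Gd⁴/(8D³N_a) = (77.4×10³)(11.5⁴)/(8·141.0³·22) = 2.7439 N/mm
k_B = Gd⁴/(8D³N_a) = (40.9×10³)(6.9⁴)/(8·46.0³·11) = 10.823 N/mm
Springs A,B series: k_AB = 1/(1/2.7439+1/10.823) = 2.1889 N/mm; parallel with C: k_eq = 2.1889+38 = 40.189 N/mm
δ = F/k_eq = 1140/40.189 = 28.366 mm

28.4 mm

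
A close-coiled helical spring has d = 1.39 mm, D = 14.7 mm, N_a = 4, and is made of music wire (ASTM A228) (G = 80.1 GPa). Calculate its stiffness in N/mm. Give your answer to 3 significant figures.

2.94 N/mm

k = Gd⁴/(8D³N_a) = (80.1×10³ × 1.39⁴) / (8 × 14.7³ × 4)
  = 299014 / 101649 = 2.9416 N/mm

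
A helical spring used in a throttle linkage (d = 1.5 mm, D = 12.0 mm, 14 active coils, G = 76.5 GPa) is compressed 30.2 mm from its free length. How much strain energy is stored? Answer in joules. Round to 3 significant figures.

k = Gd⁴/(8D³N_a) = (76.5×10³)(1.5⁴)/(8·12.0³·14) = 2.0011 N/mm
U = ½kδ² = 0.5 × 2.0011 × 30.2² = 912.53 N·mm = 0.91253 J

0.913 J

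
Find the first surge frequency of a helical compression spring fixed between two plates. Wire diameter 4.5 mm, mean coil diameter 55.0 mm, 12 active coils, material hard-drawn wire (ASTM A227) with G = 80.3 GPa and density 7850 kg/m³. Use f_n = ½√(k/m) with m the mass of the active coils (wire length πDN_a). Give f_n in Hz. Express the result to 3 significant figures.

k = Gd⁴/(8D³N_a) = (80.3×10³)(4.5⁴)/(8·55.0³·12) = 2.0616 N/mm = 2061.6 N/m
Wire length L = πDN_a = π·55.0·12 = 2073.5 mm
m = ρ·(πd²/4)·L = 7850 × 15.904×10⁻⁶ m² × 2.0735 m = 0.25887 kg
f_n = ½√(k/m) = 0.5·√(2061.6/0.25887) = 0.5·√(7963.9) = 44.62 Hz

44.6 Hz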